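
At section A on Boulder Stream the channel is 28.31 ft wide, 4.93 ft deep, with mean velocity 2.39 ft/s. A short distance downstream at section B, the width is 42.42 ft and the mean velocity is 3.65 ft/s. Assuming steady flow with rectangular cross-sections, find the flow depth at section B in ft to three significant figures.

Q = A₁V₁ = (28.31×4.93) × 2.39 = 333.6 ft³/s
d₂ = Q/(b₂ V₂) = 333.6/(42.42×3.65) = 2.154 ft

2.15 ft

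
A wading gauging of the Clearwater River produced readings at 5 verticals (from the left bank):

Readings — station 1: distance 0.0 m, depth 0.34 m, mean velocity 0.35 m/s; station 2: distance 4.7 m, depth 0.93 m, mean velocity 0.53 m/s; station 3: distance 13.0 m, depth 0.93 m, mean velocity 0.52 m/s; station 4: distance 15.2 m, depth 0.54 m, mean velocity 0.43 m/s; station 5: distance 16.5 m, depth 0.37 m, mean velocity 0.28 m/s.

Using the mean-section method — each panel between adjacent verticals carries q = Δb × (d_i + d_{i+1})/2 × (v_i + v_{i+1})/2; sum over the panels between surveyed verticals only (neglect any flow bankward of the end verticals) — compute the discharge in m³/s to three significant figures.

Panel 1-2: Δb = 4.7 m, d̄ = (0.34+0.93)/2 = 0.635, v̄ = (0.35+0.53)/2 = 0.44 → q = 4.7×0.635×0.44 = 1.313 m³/s
Panel 2-3: Δb = 8.3 m, d̄ = (0.93+0.93)/2 = 0.93, v̄ = (0.53+0.52)/2 = 0.525 → q = 8.3×0.93×0.525 = 4.052 m³/s
Panel 3-4: Δb = 2.2 m, d̄ = (0.93+0.54)/2 = 0.735, v̄ = (0.52+0.43)/2 = 0.475 → q = 2.2×0.735×0.475 = 0.7681 m³/s
Panel 4-5: Δb = 1.3 m, d̄ = (0.54+0.37)/2 = 0.455, v̄ = (0.43+0.28)/2 = 0.355 → q = 1.3×0.455×0.355 = 0.2100 m³/s
Q = Σ q = 6.344 m³/s

6.34 m³/s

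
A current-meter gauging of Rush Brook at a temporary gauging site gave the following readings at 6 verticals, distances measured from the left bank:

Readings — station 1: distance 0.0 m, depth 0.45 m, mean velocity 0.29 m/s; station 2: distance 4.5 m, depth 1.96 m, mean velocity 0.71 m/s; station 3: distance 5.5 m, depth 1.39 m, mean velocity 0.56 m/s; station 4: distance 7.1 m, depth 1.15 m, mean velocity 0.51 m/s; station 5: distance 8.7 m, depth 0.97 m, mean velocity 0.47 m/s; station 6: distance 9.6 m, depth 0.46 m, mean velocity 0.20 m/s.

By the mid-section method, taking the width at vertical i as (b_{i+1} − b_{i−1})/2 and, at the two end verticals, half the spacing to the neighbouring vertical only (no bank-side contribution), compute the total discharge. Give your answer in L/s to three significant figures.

6680 L/s

w_1 = (4.5 − 0.0)/2 = 2.25 m; q_1 = 0.29 × 0.45 × 2.25 = 0.2936 m³/s
w_2 = (5.5 − 0.0)/2 = 2.75 m; q_2 = 0.71 × 1.96 × 2.75 = 3.827 m³/s
w_3 = (7.1 − 4.5)/2 = 1.3 m; q_3 = 0.56 × 1.39 × 1.3 = 1.012 m³/s
w_4 = (8.7 − 5.5)/2 = 1.6 m; q_4 = 0.51 × 1.15 × 1.6 = 0.9384 m³/s
w_5 = (9.6 − 7.1)/2 = 1.25 m; q_5 = 0.47 × 0.97 × 1.25 = 0.5699 m³/s
w_6 = (9.6 − 8.7)/2 = 0.45 m; q_6 = 0.20 × 0.46 × 0.45 = 0.04140 m³/s
Q = Σ qᵢ = 6.682 m³/s
= 6.682 × 1000 = 6682 L/s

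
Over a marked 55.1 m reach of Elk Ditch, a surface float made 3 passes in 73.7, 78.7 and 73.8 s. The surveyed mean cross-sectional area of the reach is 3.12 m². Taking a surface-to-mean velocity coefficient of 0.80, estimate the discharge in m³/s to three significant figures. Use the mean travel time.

1.82 m³/s

t̄ = (73.7 + 78.7 + 73.8) / 3 = 75.4 s
v_surface = L / t̄ = 55.1 / 75.4 = 0.7308 m/s
v_mean = 0.80 × 0.7308 = 0.5846 m/s
Q = A × v_mean = 3.12 × 0.5846 = 1.824 m³/s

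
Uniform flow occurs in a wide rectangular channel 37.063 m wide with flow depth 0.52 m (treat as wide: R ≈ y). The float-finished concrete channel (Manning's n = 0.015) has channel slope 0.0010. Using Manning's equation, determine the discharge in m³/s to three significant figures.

A = b·y = 37.063 × 0.52 = 19.27 m²
Wide channel: R ≈ y = 0.52 m
Q = (1/n)·A·R^(2/3)·S^(1/2) = (1/0.015) × 19.27 × 0.5200^(2/3) × 0.0010^(1/2) = 26.27 m³/s

26.3 m³/s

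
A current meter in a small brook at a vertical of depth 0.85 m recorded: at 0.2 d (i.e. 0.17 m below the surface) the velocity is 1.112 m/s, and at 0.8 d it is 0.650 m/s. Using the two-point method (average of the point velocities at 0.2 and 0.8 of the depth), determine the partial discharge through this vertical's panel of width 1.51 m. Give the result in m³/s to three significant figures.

v̄ = (1.112 + 0.650) / 2 = 0.8810 m/s
q = v̄ × d × w = 0.8810 × 0.85 × 1.51 = 1.131 m³/s

1.13 m³/s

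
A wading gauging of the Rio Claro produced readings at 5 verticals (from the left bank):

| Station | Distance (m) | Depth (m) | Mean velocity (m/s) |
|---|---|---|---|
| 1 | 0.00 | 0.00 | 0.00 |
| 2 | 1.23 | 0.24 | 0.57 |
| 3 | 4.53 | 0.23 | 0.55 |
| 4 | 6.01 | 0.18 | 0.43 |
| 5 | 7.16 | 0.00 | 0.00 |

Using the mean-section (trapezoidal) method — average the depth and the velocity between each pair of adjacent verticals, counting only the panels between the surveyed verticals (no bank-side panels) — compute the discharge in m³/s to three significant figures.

0.647 m³/s

Panel 1-2: Δb = 1.23 m, d̄ = (0.00+0.24)/2 = 0.12, v̄ = (0.00+0.57)/2 = 0.285 → q = 1.23×0.12×0.285 = 0.04207 m³/s
Panel 2-3: Δb = 3.3 m, d̄ = (0.24+0.23)/2 = 0.235, v̄ = (0.57+0.55)/2 = 0.56 → q = 3.3×0.235×0.56 = 0.4343 m³/s
Panel 3-4: Δb = 1.48 m, d̄ = (0.23+0.18)/2 = 0.205, v̄ = (0.55+0.43)/2 = 0.49 → q = 1.48×0.205×0.49 = 0.1487 m³/s
Panel 4-5: Δb = 1.15 m, d̄ = (0.18+0.00)/2 = 0.09, v̄ = (0.43+0.00)/2 = 0.215 → q = 1.15×0.09×0.215 = 0.02225 m³/s
Q = Σ q = 0.6473 m³/s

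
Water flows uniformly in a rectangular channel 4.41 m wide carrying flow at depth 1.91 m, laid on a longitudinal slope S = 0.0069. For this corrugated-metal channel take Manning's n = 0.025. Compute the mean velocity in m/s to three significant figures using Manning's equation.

A = b·y = 4.41 × 1.91 = 8.423 m²
P = b + 2y = 4.41 + 2×1.91 = 8.230 m
R = A/P = 8.423/8.230 = 1.023 m
Q = (1/n)·A·R^(2/3)·S^(1/2) = (1/0.025) × 8.423 × 1.023^(2/3) × 0.0069^(1/2) = 28.42 m³/s
V = Q/A = 28.42/8.423 = 3.374 m/s

3.37 m/s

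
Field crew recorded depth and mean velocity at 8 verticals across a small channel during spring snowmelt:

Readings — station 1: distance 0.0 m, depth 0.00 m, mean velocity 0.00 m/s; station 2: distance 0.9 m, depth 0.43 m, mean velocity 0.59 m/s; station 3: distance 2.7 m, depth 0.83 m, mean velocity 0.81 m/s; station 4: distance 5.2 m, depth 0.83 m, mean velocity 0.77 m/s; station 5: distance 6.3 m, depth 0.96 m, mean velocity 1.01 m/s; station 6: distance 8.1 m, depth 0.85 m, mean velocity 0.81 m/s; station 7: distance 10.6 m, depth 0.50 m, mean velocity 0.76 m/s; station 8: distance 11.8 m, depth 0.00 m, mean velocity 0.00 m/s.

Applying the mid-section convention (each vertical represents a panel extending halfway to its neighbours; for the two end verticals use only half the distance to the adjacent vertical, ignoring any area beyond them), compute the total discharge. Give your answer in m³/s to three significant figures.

6.53 m³/s

w_2 = (2.7 − 0.0)/2 = 1.35 m; q_2 = 0.59 × 0.43 × 1.35 = 0.3425 m³/s
w_3 = (5.2 − 0.9)/2 = 2.15 m; q_3 = 0.81 × 0.83 × 2.15 = 1.445 m³/s
w_4 = (6.3 − 2.7)/2 = 1.8 m; q_4 = 0.77 × 0.83 × 1.8 = 1.150 m³/s
w_5 = (8.1 − 5.2)/2 = 1.45 m; q_5 = 1.01 × 0.96 × 1.45 = 1.406 m³/s
w_6 = (10.6 − 6.3)/2 = 2.15 m; q_6 = 0.81 × 0.85 × 2.15 = 1.480 m³/s
w_7 = (11.8 − 8.1)/2 = 1.85 m; q_7 = 0.76 × 0.50 × 1.85 = 0.7030 m³/s
Stations 1, 8 contribute zero (depth or velocity is 0).
Q = Σ qᵢ = 6.528 m³/s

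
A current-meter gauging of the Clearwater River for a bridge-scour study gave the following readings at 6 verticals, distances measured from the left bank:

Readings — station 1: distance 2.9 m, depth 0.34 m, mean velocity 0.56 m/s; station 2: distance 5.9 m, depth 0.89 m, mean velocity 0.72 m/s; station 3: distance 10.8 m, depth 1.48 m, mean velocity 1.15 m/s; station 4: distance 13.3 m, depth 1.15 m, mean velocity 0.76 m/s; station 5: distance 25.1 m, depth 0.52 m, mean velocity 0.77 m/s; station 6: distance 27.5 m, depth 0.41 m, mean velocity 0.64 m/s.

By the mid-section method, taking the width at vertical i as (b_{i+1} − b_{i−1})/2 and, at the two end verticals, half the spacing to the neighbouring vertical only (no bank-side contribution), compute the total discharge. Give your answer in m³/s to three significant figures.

w_1 = (5.9 − 2.9)/2 = 1.5 m; q_1 = 0.56 × 0.34 × 1.5 = 0.2856 m³/s
w_2 = (10.8 − 2.9)/2 = 3.95 m; q_2 = 0.72 × 0.89 × 3.95 = 2.531 m³/s
w_3 = (13.3 − 5.9)/2 = 3.7 m; q_3 = 1.15 × 1.48 × 3.7 = 6.297 m³/s
w_4 = (25.1 − 10.8)/2 = 7.15 m; q_4 = 0.76 × 1.15 × 7.15 = 6.249 m³/s
w_5 = (27.5 − 13.3)/2 = 7.1 m; q_5 = 0.77 × 0.52 × 7.1 = 2.843 m³/s
w_6 = (27.5 − 25.1)/2 = 1.2 m; q_6 = 0.64 × 0.41 × 1.2 = 0.3149 m³/s
Q = Σ qᵢ = 18.52 m³/s

18.5 m³/s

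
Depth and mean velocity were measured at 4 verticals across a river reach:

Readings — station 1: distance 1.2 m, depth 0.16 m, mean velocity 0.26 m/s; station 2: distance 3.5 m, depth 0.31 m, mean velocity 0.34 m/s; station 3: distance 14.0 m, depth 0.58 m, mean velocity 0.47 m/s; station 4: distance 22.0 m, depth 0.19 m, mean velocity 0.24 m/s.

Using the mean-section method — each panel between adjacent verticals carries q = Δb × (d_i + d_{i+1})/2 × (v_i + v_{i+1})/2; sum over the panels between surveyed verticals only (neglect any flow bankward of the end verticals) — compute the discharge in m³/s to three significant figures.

Panel 1-2: Δb = 2.3 m, d̄ = (0.16+0.31)/2 = 0.235, v̄ = (0.26+0.34)/2 = 0.3 → q = 2.3×0.235×0.3 = 0.1622 m³/s
Panel 2-3: Δb = 10.5 m, d̄ = (0.31+0.58)/2 = 0.445, v̄ = (0.34+0.47)/2 = 0.405 → q = 10.5×0.445×0.405 = 1.892 m³/s
Panel 3-4: Δb = 8 m, d̄ = (0.58+0.19)/2 = 0.385, v̄ = (0.47+0.24)/2 = 0.355 → q = 8×0.385×0.355 = 1.093 m³/s
Q = Σ q = 3.148 m³/s

3.15 m³/s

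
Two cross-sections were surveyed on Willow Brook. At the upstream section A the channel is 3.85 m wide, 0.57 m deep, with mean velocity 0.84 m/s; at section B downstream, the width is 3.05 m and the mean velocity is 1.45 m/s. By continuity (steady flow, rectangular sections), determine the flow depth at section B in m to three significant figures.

Q = A₁V₁ = (3.85×0.57) × 0.84 = 1.843 m³/s
d₂ = Q/(b₂ V₂) = 1.843/(3.05×1.45) = 0.4168 m

0.417 m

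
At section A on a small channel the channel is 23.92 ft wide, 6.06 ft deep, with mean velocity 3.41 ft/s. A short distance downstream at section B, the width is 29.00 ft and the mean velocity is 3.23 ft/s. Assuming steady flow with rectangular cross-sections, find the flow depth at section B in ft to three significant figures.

Q = A₁V₁ = (23.92×6.06) × 3.41 = 494.3 ft³/s
d₂ = Q/(b₂ V₂) = 494.3/(29.00×3.23) = 5.277 ft

5.28 ft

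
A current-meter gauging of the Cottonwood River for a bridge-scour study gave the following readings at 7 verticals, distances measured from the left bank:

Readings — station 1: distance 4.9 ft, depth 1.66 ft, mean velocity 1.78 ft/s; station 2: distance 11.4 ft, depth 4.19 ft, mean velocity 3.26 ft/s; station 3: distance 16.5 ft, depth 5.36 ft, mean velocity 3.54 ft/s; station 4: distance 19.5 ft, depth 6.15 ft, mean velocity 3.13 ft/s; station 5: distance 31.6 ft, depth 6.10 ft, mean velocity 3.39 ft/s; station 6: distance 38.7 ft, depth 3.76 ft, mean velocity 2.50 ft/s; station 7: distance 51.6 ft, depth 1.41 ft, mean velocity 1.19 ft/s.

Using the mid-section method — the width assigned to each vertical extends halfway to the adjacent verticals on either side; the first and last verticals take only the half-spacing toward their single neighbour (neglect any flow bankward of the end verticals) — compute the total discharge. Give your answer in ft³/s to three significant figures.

614 ft³/s

w_1 = (11.4 − 4.9)/2 = 3.25 ft; q_1 = 1.78 × 1.66 × 3.25 = 9.603 ft³/s
w_2 = (16.5 − 4.9)/2 = 5.8 ft; q_2 = 3.26 × 4.19 × 5.8 = 79.22 ft³/s
w_3 = (19.5 − 11.4)/2 = 4.05 ft; q_3 = 3.54 × 5.36 × 4.05 = 76.85 ft³/s
w_4 = (31.6 − 16.5)/2 = 7.55 ft; q_4 = 3.13 × 6.15 × 7.55 = 145.3 ft³/s
w_5 = (38.7 − 19.5)/2 = 9.6 ft; q_5 = 3.39 × 6.10 × 9.6 = 198.5 ft³/s
w_6 = (51.6 − 31.6)/2 = 10 ft; q_6 = 2.50 × 3.76 × 10 = 94.00 ft³/s
w_7 = (51.6 − 38.7)/2 = 6.45 ft; q_7 = 1.19 × 1.41 × 6.45 = 10.82 ft³/s
Q = Σ qᵢ = 614.3 ft³/s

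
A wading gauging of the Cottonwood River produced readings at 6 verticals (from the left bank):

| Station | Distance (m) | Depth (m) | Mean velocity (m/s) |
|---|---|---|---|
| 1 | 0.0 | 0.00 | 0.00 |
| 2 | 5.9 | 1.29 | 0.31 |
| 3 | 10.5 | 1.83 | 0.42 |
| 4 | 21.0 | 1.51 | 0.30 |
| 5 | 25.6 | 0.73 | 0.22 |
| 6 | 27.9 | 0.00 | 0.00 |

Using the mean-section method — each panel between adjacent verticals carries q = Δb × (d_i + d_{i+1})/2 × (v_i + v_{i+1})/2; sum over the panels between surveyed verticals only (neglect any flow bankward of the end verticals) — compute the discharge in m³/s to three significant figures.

11.0 m³/s

Panel 1-2: Δb = 5.9 m, d̄ = (0.00+1.29)/2 = 0.645, v̄ = (0.00+0.31)/2 = 0.155 → q = 5.9×0.645×0.155 = 0.5899 m³/s
Panel 2-3: Δb = 4.6 m, d̄ = (1.29+1.83)/2 = 1.56, v̄ = (0.31+0.42)/2 = 0.365 → q = 4.6×1.56×0.365 = 2.619 m³/s
Panel 3-4: Δb = 10.5 m, d̄ = (1.83+1.51)/2 = 1.67, v̄ = (0.42+0.30)/2 = 0.36 → q = 10.5×1.67×0.36 = 6.313 m³/s
Panel 4-5: Δb = 4.6 m, d̄ = (1.51+0.73)/2 = 1.12, v̄ = (0.30+0.22)/2 = 0.26 → q = 4.6×1.12×0.26 = 1.340 m³/s
Panel 5-6: Δb = 2.3 m, d̄ = (0.73+0.00)/2 = 0.365, v̄ = (0.22+0.00)/2 = 0.11 → q = 2.3×0.365×0.11 = 0.09235 m³/s
Q = Σ q = 10.95 m³/s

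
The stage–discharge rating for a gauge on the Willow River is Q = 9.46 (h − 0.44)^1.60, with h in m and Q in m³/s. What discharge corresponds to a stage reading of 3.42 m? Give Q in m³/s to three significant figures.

Q = 9.46 × (3.42 − 0.44)^1.60 = 9.46 × 2.98^1.60 = 54.28 m³/s

54.3 m³/s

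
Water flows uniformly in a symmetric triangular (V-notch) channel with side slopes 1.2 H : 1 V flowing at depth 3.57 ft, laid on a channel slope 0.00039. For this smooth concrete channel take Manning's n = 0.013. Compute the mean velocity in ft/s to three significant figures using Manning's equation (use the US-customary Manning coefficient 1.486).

2.79 ft/s

A = z·y² = 1.2×3.57² = 15.29 ft²
P = 2y√(1+z²) = 2×3.57×√(1+1.2²) = 11.15 ft
R = A/P = 15.29/11.15 = 1.371 ft
Q = (1.486/n)·A·R^(2/3)·S^(1/2) = (1.486/0.013) × 15.29 × 1.371^(2/3) × 0.00039^(1/2) = 42.61 ft³/s
V = Q/A = 42.61/15.29 = 2.786 ft/s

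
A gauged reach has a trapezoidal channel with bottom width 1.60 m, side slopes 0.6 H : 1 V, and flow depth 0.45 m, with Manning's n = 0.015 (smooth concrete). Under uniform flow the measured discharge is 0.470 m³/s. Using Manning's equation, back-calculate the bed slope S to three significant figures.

A = (b + z·y)·y = (1.60 + 0.6×0.45)×0.45 = 0.8415 m²
P = b + 2y√(1+z²) = 1.60 + 2×0.45×√(1+0.6²) = 2.650 m
R = A/P = 0.8415/2.650 = 0.3176 m
S = (Q·n / (1·A·R^(2/3)))² = (0.470×0.015 / (1×0.8415×0.4655))² = 0.0003239

0.000324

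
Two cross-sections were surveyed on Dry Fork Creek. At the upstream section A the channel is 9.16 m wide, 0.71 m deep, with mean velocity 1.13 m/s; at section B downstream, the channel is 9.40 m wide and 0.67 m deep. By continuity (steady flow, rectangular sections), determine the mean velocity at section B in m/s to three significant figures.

Q = A₁V₁ = (9.16×0.71) × 1.13 = 7.349 m³/s
A₂ = 9.40 × 0.67 = 6.298 m²
V₂ = Q/A₂ = 7.349/6.298 = 1.167 m/s

1.17 m/s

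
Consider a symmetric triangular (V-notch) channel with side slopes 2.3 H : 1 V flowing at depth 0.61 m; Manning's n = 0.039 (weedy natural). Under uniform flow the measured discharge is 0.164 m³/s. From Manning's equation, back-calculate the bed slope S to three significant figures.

A = z·y² = 2.3×0.61² = 0.8558 m²
P = 2y√(1+z²) = 2×0.61×√(1+2.3²) = 3.060 m
R = A/P = 0.8558/3.060 = 0.2797 m
S = (Q·n / (1·A·R^(2/3)))² = (0.164×0.039 / (1×0.8558×0.4277))² = 0.0003053

0.000305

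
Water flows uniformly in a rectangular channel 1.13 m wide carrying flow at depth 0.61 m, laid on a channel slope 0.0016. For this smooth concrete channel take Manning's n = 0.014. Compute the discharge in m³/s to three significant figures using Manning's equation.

A = b·y = 1.13 × 0.61 = 0.6893 m²
P = b + 2y = 1.13 + 2×0.61 = 2.350 m
R = A/P = 0.6893/2.350 = 0.2933 m
Q = (1/n)·A·R^(2/3)·S^(1/2) = (1/0.014) × 0.6893 × 0.2933^(2/3) × 0.0016^(1/2) = 0.8694 m³/s

0.869 m³/s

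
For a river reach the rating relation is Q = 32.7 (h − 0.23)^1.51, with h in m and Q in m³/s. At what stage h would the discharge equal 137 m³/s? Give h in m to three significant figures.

2.81 m

h − h₀ = (Q/C)^(1/b) = (137/32.7)^(1/1.51) = 2.582 m
h = 0.23 + 2.582 = 2.812 m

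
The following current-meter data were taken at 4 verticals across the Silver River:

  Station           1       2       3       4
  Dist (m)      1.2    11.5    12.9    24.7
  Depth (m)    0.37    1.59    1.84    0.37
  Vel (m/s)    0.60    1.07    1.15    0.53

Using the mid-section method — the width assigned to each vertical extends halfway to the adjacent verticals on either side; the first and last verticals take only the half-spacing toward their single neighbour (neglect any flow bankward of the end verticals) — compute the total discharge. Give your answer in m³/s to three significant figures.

26.2 m³/s

w_1 = (11.5 − 1.2)/2 = 5.15 m; q_1 = 0.60 × 0.37 × 5.15 = 1.143 m³/s
w_2 = (12.9 − 1.2)/2 = 5.85 m; q_2 = 1.07 × 1.59 × 5.85 = 9.953 m³/s
w_3 = (24.7 − 11.5)/2 = 6.6 m; q_3 = 1.15 × 1.84 × 6.6 = 13.97 m³/s
w_4 = (24.7 − 12.9)/2 = 5.9 m; q_4 = 0.53 × 0.37 × 5.9 = 1.157 m³/s
Q = Σ qᵢ = 26.22 m³/s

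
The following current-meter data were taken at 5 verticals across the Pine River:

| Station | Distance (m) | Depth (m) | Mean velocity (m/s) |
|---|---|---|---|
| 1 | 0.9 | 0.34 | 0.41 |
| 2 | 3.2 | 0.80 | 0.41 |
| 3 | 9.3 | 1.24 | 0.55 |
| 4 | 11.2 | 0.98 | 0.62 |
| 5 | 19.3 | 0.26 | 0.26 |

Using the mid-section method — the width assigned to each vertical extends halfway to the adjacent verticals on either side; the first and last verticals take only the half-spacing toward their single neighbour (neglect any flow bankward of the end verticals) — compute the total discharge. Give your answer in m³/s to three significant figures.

w_1 = (3.2 − 0.9)/2 = 1.15 m; q_1 = 0.41 × 0.34 × 1.15 = 0.1603 m³/s
w_2 = (9.3 − 0.9)/2 = 4.2 m; q_2 = 0.41 × 0.80 × 4.2 = 1.378 m³/s
w_3 = (11.2 − 3.2)/2 = 4 m; q_3 = 0.55 × 1.24 × 4 = 2.728 m³/s
w_4 = (19.3 − 9.3)/2 = 5 m; q_4 = 0.62 × 0.98 × 5 = 3.038 m³/s
w_5 = (19.3 − 11.2)/2 = 4.05 m; q_5 = 0.26 × 0.26 × 4.05 = 0.2738 m³/s
Q = Σ qᵢ = 7.578 m³/s

7.58 m³/s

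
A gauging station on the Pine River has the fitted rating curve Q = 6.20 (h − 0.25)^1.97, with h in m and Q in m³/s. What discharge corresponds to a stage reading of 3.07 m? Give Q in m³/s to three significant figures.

Q = 6.20 × (3.07 − 0.25)^1.97 = 6.20 × 2.82^1.97 = 47.79 m³/s

47.8 m³/s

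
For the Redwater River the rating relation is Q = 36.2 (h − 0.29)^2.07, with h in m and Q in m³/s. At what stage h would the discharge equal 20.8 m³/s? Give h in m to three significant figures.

1.06 m

h − h₀ = (Q/C)^(1/b) = (20.8/36.2)^(1/2.07) = 0.7651 m
h = 0.29 + 0.7651 = 1.055 m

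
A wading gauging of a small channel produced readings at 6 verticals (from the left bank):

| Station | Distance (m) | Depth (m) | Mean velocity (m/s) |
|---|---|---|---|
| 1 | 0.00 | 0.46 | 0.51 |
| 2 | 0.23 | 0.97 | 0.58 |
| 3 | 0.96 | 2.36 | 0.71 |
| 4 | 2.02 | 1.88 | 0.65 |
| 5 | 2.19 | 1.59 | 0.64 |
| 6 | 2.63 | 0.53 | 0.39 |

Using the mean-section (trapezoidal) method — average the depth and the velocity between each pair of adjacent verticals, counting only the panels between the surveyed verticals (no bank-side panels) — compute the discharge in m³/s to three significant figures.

Panel 1-2: Δb = 0.23 m, d̄ = (0.46+0.97)/2 = 0.715, v̄ = (0.51+0.58)/2 = 0.545 → q = 0.23×0.715×0.545 = 0.08963 m³/s
Panel 2-3: Δb = 0.73 m, d̄ = (0.97+2.36)/2 = 1.665, v̄ = (0.58+0.71)/2 = 0.645 → q = 0.73×1.665×0.645 = 0.7840 m³/s
Panel 3-4: Δb = 1.06 m, d̄ = (2.36+1.88)/2 = 2.12, v̄ = (0.71+0.65)/2 = 0.68 → q = 1.06×2.12×0.68 = 1.528 m³/s
Panel 4-5: Δb = 0.17 m, d̄ = (1.88+1.59)/2 = 1.735, v̄ = (0.65+0.64)/2 = 0.645 → q = 0.17×1.735×0.645 = 0.1902 m³/s
Panel 5-6: Δb = 0.44 m, d̄ = (1.59+0.53)/2 = 1.06, v̄ = (0.64+0.39)/2 = 0.515 → q = 0.44×1.06×0.515 = 0.2402 m³/s
Q = Σ q = 2.832 m³/s

2.83 m³/s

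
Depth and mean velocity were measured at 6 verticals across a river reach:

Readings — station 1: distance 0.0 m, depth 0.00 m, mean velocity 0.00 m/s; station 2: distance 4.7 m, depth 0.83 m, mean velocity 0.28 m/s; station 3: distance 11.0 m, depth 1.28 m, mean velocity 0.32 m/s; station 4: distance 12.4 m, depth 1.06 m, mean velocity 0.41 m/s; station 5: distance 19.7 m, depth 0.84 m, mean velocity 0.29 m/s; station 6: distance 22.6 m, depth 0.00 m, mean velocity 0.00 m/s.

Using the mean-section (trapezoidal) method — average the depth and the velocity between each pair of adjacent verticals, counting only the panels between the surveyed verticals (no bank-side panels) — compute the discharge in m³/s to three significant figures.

5.47 m³/s

Panel 1-2: Δb = 4.7 m, d̄ = (0.00+0.83)/2 = 0.415, v̄ = (0.00+0.28)/2 = 0.14 → q = 4.7×0.415×0.14 = 0.2731 m³/s
Panel 2-3: Δb = 6.3 m, d̄ = (0.83+1.28)/2 = 1.055, v̄ = (0.28+0.32)/2 = 0.3 → q = 6.3×1.055×0.3 = 1.994 m³/s
Panel 3-4: Δb = 1.4 m, d̄ = (1.28+1.06)/2 = 1.17, v̄ = (0.32+0.41)/2 = 0.365 → q = 1.4×1.17×0.365 = 0.5979 m³/s
Panel 4-5: Δb = 7.3 m, d̄ = (1.06+0.84)/2 = 0.95, v̄ = (0.41+0.29)/2 = 0.35 → q = 7.3×0.95×0.35 = 2.427 m³/s
Panel 5-6: Δb = 2.9 m, d̄ = (0.84+0.00)/2 = 0.42, v̄ = (0.29+0.00)/2 = 0.145 → q = 2.9×0.42×0.145 = 0.1766 m³/s
Q = Σ q = 5.469 m³/s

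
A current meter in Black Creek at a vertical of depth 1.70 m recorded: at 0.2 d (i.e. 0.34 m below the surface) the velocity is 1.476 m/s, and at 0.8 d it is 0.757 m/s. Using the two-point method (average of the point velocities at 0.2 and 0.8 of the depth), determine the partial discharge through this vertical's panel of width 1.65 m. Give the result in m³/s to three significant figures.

3.13 m³/s

v̄ = (1.476 + 0.757) / 2 = 1.117 m/s
q = v̄ × d × w = 1.117 × 1.70 × 1.65 = 3.132 m³/s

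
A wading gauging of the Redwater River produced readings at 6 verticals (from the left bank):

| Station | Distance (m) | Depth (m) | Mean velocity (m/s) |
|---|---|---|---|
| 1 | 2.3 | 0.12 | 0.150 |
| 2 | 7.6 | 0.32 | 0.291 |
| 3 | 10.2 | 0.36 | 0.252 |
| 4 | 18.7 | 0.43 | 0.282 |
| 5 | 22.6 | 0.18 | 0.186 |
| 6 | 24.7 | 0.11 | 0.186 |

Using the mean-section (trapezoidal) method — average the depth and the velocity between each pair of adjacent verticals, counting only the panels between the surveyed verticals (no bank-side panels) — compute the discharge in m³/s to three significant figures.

1.73 m³/s

Panel 1-2: Δb = 5.3 m, d̄ = (0.12+0.32)/2 = 0.22, v̄ = (0.150+0.291)/2 = 0.2205 → q = 5.3×0.22×0.2205 = 0.2571 m³/s
Panel 2-3: Δb = 2.6 m, d̄ = (0.32+0.36)/2 = 0.34, v̄ = (0.291+0.252)/2 = 0.2715 → q = 2.6×0.34×0.2715 = 0.2400 m³/s
Panel 3-4: Δb = 8.5 m, d̄ = (0.36+0.43)/2 = 0.395, v̄ = (0.252+0.282)/2 = 0.267 → q = 8.5×0.395×0.267 = 0.8965 m³/s
Panel 4-5: Δb = 3.9 m, d̄ = (0.43+0.18)/2 = 0.305, v̄ = (0.282+0.186)/2 = 0.234 → q = 3.9×0.305×0.234 = 0.2783 m³/s
Panel 5-6: Δb = 2.1 m, d̄ = (0.18+0.11)/2 = 0.145, v̄ = (0.186+0.186)/2 = 0.186 → q = 2.1×0.145×0.186 = 0.05664 m³/s
Q = Σ q = 1.729 m³/s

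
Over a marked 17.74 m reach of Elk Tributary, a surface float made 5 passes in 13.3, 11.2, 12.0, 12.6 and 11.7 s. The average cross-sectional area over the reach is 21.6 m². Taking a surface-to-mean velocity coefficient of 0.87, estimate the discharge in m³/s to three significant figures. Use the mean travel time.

t̄ = (13.3 + 11.2 + 12.0 + 12.6 + 11.7) / 5 = 12.16 s
v_surface = L / t̄ = 17.74 / 12.16 = 1.459 m/s
v_mean = 0.87 × 1.459 = 1.269 m/s
Q = A × v_mean = 21.6 × 1.269 = 27.42 m³/s

27.4 m³/s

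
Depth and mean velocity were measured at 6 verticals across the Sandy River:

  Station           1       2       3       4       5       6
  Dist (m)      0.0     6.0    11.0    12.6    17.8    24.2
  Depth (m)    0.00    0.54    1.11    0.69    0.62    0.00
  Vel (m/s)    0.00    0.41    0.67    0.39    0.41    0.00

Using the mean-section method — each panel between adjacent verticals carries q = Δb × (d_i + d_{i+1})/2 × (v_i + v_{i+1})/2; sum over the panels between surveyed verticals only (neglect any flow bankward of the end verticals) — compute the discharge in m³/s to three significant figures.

Panel 1-2: Δb = 6 m, d̄ = (0.00+0.54)/2 = 0.27, v̄ = (0.00+0.41)/2 = 0.205 → q = 6×0.27×0.205 = 0.3321 m³/s
Panel 2-3: Δb = 5 m, d̄ = (0.54+1.11)/2 = 0.825, v̄ = (0.41+0.67)/2 = 0.54 → q = 5×0.825×0.54 = 2.228 m³/s
Panel 3-4: Δb = 1.6 m, d̄ = (1.11+0.69)/2 = 0.9, v̄ = (0.67+0.39)/2 = 0.53 → q = 1.6×0.9×0.53 = 0.7632 m³/s
Panel 4-5: Δb = 5.2 m, d̄ = (0.69+0.62)/2 = 0.655, v̄ = (0.39+0.41)/2 = 0.4 → q = 5.2×0.655×0.4 = 1.362 m³/s
Panel 5-6: Δb = 6.4 m, d̄ = (0.62+0.00)/2 = 0.31, v̄ = (0.41+0.00)/2 = 0.205 → q = 6.4×0.31×0.205 = 0.4067 m³/s
Q = Σ q = 5.092 m³/s

5.09 m³/s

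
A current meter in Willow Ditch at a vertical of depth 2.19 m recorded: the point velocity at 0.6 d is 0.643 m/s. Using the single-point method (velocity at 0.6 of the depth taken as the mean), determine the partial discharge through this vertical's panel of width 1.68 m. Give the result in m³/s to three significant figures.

v̄ = v₀.₆ = 0.643 m/s
q = v̄ × d × w = 0.6430 × 2.19 × 1.68 = 2.366 m³/s

2.37 m³/s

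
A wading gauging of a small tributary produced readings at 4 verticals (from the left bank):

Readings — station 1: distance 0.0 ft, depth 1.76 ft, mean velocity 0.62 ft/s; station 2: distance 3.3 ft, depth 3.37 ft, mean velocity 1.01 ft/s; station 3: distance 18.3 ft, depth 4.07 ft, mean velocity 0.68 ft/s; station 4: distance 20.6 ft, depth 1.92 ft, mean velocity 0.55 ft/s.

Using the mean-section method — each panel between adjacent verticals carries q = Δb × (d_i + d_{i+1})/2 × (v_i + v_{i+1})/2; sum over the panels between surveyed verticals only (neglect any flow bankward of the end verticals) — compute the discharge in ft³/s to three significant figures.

Panel 1-2: Δb = 3.3 ft, d̄ = (1.76+3.37)/2 = 2.565, v̄ = (0.62+1.01)/2 = 0.815 → q = 3.3×2.565×0.815 = 6.899 ft³/s
Panel 2-3: Δb = 15 ft, d̄ = (3.37+4.07)/2 = 3.72, v̄ = (1.01+0.68)/2 = 0.845 → q = 15×3.72×0.845 = 47.15 ft³/s
Panel 3-4: Δb = 2.3 ft, d̄ = (4.07+1.92)/2 = 2.995, v̄ = (0.68+0.55)/2 = 0.615 → q = 2.3×2.995×0.615 = 4.236 ft³/s
Q = Σ q = 58.29 ft³/s

58.3 ft³/s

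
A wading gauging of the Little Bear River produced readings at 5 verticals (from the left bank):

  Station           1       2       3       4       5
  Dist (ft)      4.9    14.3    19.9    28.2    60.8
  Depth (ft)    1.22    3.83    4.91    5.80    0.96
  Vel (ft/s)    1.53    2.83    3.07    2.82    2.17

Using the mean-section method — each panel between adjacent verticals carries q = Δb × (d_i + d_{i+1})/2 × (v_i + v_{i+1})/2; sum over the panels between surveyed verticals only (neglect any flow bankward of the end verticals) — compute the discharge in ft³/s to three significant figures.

530 ft³/s

Panel 1-2: Δb = 9.4 ft, d̄ = (1.22+3.83)/2 = 2.525, v̄ = (1.53+2.83)/2 = 2.18 → q = 9.4×2.525×2.18 = 51.74 ft³/s
Panel 2-3: Δb = 5.6 ft, d̄ = (3.83+4.91)/2 = 4.37, v̄ = (2.83+3.07)/2 = 2.95 → q = 5.6×4.37×2.95 = 72.19 ft³/s
Panel 3-4: Δb = 8.3 ft, d̄ = (4.91+5.80)/2 = 5.355, v̄ = (3.07+2.82)/2 = 2.945 → q = 8.3×5.355×2.945 = 130.9 ft³/s
Panel 4-5: Δb = 32.6 ft, d̄ = (5.80+0.96)/2 = 3.38, v̄ = (2.82+2.17)/2 = 2.495 → q = 32.6×3.38×2.495 = 274.9 ft³/s
Q = Σ q = 529.7 ft³/s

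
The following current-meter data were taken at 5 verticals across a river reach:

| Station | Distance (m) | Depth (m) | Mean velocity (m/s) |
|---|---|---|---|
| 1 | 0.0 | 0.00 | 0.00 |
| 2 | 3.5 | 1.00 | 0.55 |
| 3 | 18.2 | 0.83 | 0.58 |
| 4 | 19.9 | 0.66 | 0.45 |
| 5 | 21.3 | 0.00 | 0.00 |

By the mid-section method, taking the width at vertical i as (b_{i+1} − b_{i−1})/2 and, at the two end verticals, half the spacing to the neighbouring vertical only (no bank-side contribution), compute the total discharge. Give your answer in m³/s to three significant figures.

9.41 m³/s

w_2 = (18.2 − 0.0)/2 = 9.1 m; q_2 = 0.55 × 1.00 × 9.1 = 5.005 m³/s
w_3 = (19.9 − 3.5)/2 = 8.2 m; q_3 = 0.58 × 0.83 × 8.2 = 3.947 m³/s
w_4 = (21.3 − 18.2)/2 = 1.55 m; q_4 = 0.45 × 0.66 × 1.55 = 0.4604 m³/s
Stations 1, 5 contribute zero (depth or velocity is 0).
Q = Σ qᵢ = 9.413 m³/s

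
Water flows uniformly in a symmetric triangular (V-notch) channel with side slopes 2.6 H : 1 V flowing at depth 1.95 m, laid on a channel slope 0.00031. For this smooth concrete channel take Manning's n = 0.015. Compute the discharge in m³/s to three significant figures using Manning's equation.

A = z·y² = 2.6×1.95² = 9.887 m²
P = 2y√(1+z²) = 2×1.95×√(1+2.6²) = 10.86 m
R = A/P = 9.887/10.86 = 0.9100 m
Q = (1/n)·A·R^(2/3)·S^(1/2) = (1/0.015) × 9.887 × 0.9100^(2/3) × 0.00031^(1/2) = 10.90 m³/s

10.9 m³/s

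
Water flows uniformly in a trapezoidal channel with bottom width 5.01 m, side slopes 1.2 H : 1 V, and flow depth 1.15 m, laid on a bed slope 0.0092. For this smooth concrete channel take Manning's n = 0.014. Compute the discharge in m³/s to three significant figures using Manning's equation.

45.3 m³/s

A = (b + z·y)·y = (5.01 + 1.2×1.15)×1.15 = 7.349 m²
P = b + 2y√(1+z²) = 5.01 + 2×1.15×√(1+1.2²) = 8.603 m
R = A/P = 7.349/8.603 = 0.8542 m
Q = (1/n)·A·R^(2/3)·S^(1/2) = (1/0.014) × 7.349 × 0.8542^(2/3) × 0.0092^(1/2) = 45.33 m³/s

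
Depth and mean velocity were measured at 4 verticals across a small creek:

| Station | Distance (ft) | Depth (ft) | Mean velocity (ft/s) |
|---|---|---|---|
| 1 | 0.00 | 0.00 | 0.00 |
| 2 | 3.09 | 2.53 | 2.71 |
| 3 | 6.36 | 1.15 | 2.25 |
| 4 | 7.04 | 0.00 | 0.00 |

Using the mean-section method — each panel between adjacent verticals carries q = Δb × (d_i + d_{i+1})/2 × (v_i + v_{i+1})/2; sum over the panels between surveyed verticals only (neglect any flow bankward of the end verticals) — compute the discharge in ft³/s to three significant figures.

20.7 ft³/s

Panel 1-2: Δb = 3.09 ft, d̄ = (0.00+2.53)/2 = 1.265, v̄ = (0.00+2.71)/2 = 1.355 → q = 3.09×1.265×1.355 = 5.296 ft³/s
Panel 2-3: Δb = 3.27 ft, d̄ = (2.53+1.15)/2 = 1.84, v̄ = (2.71+2.25)/2 = 2.48 → q = 3.27×1.84×2.48 = 14.92 ft³/s
Panel 3-4: Δb = 0.68 ft, d̄ = (1.15+0.00)/2 = 0.575, v̄ = (2.25+0.00)/2 = 1.125 → q = 0.68×0.575×1.125 = 0.4399 ft³/s
Q = Σ q = 20.66 ft³/s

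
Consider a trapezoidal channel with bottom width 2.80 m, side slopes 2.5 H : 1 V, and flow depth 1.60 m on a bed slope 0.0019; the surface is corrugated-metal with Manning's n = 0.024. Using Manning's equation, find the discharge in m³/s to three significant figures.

A = (b + z·y)·y = (2.80 + 2.5×1.60)×1.60 = 10.88 m²
P = b + 2y√(1+z²) = 2.80 + 2×1.60×√(1+2.5²) = 11.42 m
R = A/P = 10.88/11.42 = 0.9530 m
Q = (1/n)·A·R^(2/3)·S^(1/2) = (1/0.024) × 10.88 × 0.9530^(2/3) × 0.0019^(1/2) = 19.14 m³/s

19.1 m³/s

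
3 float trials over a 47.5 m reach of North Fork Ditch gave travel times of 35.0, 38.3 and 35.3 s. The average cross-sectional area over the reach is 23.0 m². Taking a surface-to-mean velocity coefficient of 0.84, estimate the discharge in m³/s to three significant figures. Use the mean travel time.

25.4 m³/s

t̄ = (35.0 + 38.3 + 35.3) / 3 = 36.2 s
v_surface = L / t̄ = 47.5 / 36.2 = 1.312 m/s
v_mean = 0.84 × 1.312 = 1.102 m/s
Q = A × v_mean = 23.0 × 1.102 = 25.35 m³/s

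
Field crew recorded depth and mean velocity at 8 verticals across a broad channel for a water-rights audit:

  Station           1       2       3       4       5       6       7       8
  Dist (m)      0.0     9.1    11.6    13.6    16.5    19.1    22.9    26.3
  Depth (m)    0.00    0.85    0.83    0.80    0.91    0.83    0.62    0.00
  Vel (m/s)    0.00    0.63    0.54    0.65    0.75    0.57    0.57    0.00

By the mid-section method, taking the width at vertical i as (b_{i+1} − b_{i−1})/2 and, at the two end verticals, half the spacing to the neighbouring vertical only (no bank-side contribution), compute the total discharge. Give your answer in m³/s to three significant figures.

10.1 m³/s

w_2 = (11.6 − 0.0)/2 = 5.8 m; q_2 = 0.63 × 0.85 × 5.8 = 3.106 m³/s
w_3 = (13.6 − 9.1)/2 = 2.25 m; q_3 = 0.54 × 0.83 × 2.25 = 1.008 m³/s
w_4 = (16.5 − 11.6)/2 = 2.45 m; q_4 = 0.65 × 0.80 × 2.45 = 1.274 m³/s
w_5 = (19.1 − 13.6)/2 = 2.75 m; q_5 = 0.75 × 0.91 × 2.75 = 1.877 m³/s
w_6 = (22.9 − 16.5)/2 = 3.2 m; q_6 = 0.57 × 0.83 × 3.2 = 1.514 m³/s
w_7 = (26.3 − 19.1)/2 = 3.6 m; q_7 = 0.57 × 0.62 × 3.6 = 1.272 m³/s
Stations 1, 8 contribute zero (depth or velocity is 0).
Q = Σ qᵢ = 10.05 m³/s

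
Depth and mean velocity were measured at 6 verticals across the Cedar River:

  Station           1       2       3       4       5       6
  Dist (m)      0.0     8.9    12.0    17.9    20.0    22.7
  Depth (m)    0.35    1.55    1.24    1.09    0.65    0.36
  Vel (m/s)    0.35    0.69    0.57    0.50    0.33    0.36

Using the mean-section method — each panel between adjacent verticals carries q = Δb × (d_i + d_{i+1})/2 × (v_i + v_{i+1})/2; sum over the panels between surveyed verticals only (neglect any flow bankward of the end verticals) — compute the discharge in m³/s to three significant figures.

12.0 m³/s

Panel 1-2: Δb = 8.9 m, d̄ = (0.35+1.55)/2 = 0.95, v̄ = (0.35+0.69)/2 = 0.52 → q = 8.9×0.95×0.52 = 4.397 m³/s
Panel 2-3: Δb = 3.1 m, d̄ = (1.55+1.24)/2 = 1.395, v̄ = (0.69+0.57)/2 = 0.63 → q = 3.1×1.395×0.63 = 2.724 m³/s
Panel 3-4: Δb = 5.9 m, d̄ = (1.24+1.09)/2 = 1.165, v̄ = (0.57+0.50)/2 = 0.535 → q = 5.9×1.165×0.535 = 3.677 m³/s
Panel 4-5: Δb = 2.1 m, d̄ = (1.09+0.65)/2 = 0.87, v̄ = (0.50+0.33)/2 = 0.415 → q = 2.1×0.87×0.415 = 0.7582 m³/s
Panel 5-6: Δb = 2.7 m, d̄ = (0.65+0.36)/2 = 0.505, v̄ = (0.33+0.36)/2 = 0.345 → q = 2.7×0.505×0.345 = 0.4704 m³/s
Q = Σ q = 12.03 m³/s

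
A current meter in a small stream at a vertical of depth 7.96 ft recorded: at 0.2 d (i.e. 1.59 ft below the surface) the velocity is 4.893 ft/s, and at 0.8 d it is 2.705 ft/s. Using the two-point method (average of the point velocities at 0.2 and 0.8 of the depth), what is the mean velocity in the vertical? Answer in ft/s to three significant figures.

3.80 ft/s

v̄ = (4.893 + 2.705) / 2 = 3.799 ft/s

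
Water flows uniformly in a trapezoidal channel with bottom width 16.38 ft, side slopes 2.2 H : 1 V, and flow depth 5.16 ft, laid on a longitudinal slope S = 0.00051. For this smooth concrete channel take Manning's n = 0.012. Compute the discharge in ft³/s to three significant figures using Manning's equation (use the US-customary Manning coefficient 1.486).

916 ft³/s

A = (b + z·y)·y = (16.38 + 2.2×5.16)×5.16 = 143.1 ft²
P = b + 2y√(1+z²) = 16.38 + 2×5.16×√(1+2.2²) = 41.32 ft
R = A/P = 143.1/41.32 = 3.463 ft
Q = (1.486/n)·A·R^(2/3)·S^(1/2) = (1.486/0.012) × 143.1 × 3.463^(2/3) × 0.00051^(1/2) = 916.0 ft³/s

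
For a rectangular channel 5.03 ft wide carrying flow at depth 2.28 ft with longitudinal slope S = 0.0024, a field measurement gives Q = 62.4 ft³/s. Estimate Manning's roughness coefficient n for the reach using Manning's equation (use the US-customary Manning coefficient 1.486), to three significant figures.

0.0151

A = b·y = 5.03 × 2.28 = 11.47 ft²
P = b + 2y = 5.03 + 2×2.28 = 9.590 ft
R = A/P = 11.47/9.590 = 1.196 ft
n = (1.486/Q)·A·R^(2/3)·S^(1/2) = (1.486/62.4) × 11.47 × 1.127 × 0.04899 = 0.01507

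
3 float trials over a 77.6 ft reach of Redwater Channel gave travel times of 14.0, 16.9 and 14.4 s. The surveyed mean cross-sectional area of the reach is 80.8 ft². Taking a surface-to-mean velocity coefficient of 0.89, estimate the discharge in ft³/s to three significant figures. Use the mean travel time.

t̄ = (14.0 + 16.9 + 14.4) / 3 = 15.1 s
v_surface = L / t̄ = 77.6 / 15.1 = 5.139 ft/s
v_mean = 0.89 × 5.139 = 4.574 ft/s
Q = A × v_mean = 80.8 × 4.574 = 369.6 ft³/s

370 ft³/s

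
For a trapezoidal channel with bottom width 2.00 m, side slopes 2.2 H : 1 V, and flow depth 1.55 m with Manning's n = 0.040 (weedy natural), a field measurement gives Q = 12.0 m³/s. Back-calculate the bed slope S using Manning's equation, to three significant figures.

0.00387

A = (b + z·y)·y = (2.00 + 2.2×1.55)×1.55 = 8.386 m²
P = b + 2y√(1+z²) = 2.00 + 2×1.55×√(1+2.2²) = 9.491 m
R = A/P = 8.386/9.491 = 0.8835 m
S = (Q·n / (1·A·R^(2/3)))² = (12.0×0.040 / (1×8.386×0.9207))² = 0.003865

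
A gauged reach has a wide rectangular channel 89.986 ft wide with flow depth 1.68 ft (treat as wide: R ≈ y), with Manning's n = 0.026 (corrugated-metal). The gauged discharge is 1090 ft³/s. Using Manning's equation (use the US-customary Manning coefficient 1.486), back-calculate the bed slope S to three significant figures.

A = b·y = 89.986 × 1.68 = 151.2 ft²
Wide channel: R ≈ y = 1.68 ft
S = (Q·n / (1.486·A·R^(2/3)))² = (1090×0.026 / (1.486×151.2×1.413))² = 0.007969

0.00797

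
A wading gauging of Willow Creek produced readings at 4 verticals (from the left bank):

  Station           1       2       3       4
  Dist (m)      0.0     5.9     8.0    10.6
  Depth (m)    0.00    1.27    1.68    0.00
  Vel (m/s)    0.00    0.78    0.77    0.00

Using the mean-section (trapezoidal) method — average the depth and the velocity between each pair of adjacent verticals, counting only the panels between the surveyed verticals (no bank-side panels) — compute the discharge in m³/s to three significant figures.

Panel 1-2: Δb = 5.9 m, d̄ = (0.00+1.27)/2 = 0.635, v̄ = (0.00+0.78)/2 = 0.39 → q = 5.9×0.635×0.39 = 1.461 m³/s
Panel 2-3: Δb = 2.1 m, d̄ = (1.27+1.68)/2 = 1.475, v̄ = (0.78+0.77)/2 = 0.775 → q = 2.1×1.475×0.775 = 2.401 m³/s
Panel 3-4: Δb = 2.6 m, d̄ = (1.68+0.00)/2 = 0.84, v̄ = (0.77+0.00)/2 = 0.385 → q = 2.6×0.84×0.385 = 0.8408 m³/s
Q = Σ q = 4.703 m³/s

4.70 m³/s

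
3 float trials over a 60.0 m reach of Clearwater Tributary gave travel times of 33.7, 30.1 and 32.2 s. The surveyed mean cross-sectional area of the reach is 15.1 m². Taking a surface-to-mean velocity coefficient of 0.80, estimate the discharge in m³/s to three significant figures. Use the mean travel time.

22.7 m³/s

t̄ = (33.7 + 30.1 + 32.2) / 3 = 32 s
v_surface = L / t̄ = 60.0 / 32 = 1.875 m/s
v_mean = 0.80 × 1.875 = 1.500 m/s
Q = A × v_mean = 15.1 × 1.500 = 22.65 m³/s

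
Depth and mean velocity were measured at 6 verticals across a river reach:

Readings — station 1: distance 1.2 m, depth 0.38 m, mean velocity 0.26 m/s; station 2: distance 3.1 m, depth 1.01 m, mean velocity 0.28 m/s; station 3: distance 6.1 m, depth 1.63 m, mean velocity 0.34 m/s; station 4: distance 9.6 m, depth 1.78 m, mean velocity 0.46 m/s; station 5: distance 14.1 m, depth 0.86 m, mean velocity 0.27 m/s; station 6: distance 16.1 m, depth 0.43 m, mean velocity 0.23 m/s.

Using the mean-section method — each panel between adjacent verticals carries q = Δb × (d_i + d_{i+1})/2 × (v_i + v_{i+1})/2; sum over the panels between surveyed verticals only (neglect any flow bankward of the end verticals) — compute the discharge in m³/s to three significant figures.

6.46 m³/s

Panel 1-2: Δb = 1.9 m, d̄ = (0.38+1.01)/2 = 0.695, v̄ = (0.26+0.28)/2 = 0.27 → q = 1.9×0.695×0.27 = 0.3565 m³/s
Panel 2-3: Δb = 3 m, d̄ = (1.01+1.63)/2 = 1.32, v̄ = (0.28+0.34)/2 = 0.31 → q = 3×1.32×0.31 = 1.228 m³/s
Panel 3-4: Δb = 3.5 m, d̄ = (1.63+1.78)/2 = 1.705, v̄ = (0.34+0.46)/2 = 0.4 → q = 3.5×1.705×0.4 = 2.387 m³/s
Panel 4-5: Δb = 4.5 m, d̄ = (1.78+0.86)/2 = 1.32, v̄ = (0.46+0.27)/2 = 0.365 → q = 4.5×1.32×0.365 = 2.168 m³/s
Panel 5-6: Δb = 2 m, d̄ = (0.86+0.43)/2 = 0.645, v̄ = (0.27+0.23)/2 = 0.25 → q = 2×0.645×0.25 = 0.3225 m³/s
Q = Σ q = 6.462 m³/s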